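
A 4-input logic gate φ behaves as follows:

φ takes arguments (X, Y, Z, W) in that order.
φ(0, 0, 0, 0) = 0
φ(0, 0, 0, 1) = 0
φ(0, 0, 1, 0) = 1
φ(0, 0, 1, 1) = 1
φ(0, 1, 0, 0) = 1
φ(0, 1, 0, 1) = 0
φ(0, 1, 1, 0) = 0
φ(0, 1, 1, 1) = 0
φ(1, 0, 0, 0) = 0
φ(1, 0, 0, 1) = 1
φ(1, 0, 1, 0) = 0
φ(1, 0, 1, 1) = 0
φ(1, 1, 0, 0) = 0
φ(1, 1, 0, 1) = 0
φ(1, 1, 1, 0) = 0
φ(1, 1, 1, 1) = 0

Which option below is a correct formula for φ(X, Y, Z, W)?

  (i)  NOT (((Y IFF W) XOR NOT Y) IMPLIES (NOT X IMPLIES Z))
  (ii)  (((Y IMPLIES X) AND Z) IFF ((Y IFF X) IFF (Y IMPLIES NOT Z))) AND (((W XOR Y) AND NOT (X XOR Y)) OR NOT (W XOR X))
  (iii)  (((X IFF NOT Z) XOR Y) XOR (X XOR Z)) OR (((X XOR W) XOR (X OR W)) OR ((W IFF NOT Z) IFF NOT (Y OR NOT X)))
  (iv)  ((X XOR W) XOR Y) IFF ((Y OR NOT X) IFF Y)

(i) fails at (0,0,0,1): the formula yields 1, φ is 0.
(iii) fails at (0,0,0,0): the formula yields 1, φ is 0.
(iv) fails at (0,0,0,0): the formula yields 1, φ is 0.
(ii) is the remaining candidate, and it agrees with φ on all 16 inputs.

ii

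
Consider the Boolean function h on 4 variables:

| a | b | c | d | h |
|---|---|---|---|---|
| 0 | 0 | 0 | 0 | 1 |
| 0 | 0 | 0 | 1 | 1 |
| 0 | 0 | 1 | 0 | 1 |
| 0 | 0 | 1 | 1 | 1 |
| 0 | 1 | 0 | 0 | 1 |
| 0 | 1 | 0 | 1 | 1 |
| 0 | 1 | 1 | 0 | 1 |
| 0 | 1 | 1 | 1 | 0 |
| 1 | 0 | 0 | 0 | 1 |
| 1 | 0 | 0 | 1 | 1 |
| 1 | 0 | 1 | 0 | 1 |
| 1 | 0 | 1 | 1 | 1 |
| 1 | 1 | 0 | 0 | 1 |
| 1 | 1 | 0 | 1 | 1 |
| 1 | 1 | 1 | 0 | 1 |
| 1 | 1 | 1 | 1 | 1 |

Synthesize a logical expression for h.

h(a, b, c, d) = ¬(((¬a ∧ b) ∧ c) ∧ d)

Only row (0,1,1,1) gives 0. So h is 1 everywhere except there — the complement of the minterm ¬a·b·c·d.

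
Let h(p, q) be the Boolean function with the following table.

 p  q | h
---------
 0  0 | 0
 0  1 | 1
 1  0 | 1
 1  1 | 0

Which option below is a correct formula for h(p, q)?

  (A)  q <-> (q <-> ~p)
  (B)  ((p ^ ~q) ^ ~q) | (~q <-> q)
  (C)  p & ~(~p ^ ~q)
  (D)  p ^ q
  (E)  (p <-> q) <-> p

D

(A): at (0,0) it gives 1, but h = 0 — eliminated.
(B): at (0,1) it gives 0, but h = 1 — eliminated.
(C): at (0,1) it gives 0, but h = 1 — eliminated.
(E): at (1,0) it gives 0, but h = 1 — eliminated.
That leaves (D). Evaluating it on every row reproduces the table of h exactly.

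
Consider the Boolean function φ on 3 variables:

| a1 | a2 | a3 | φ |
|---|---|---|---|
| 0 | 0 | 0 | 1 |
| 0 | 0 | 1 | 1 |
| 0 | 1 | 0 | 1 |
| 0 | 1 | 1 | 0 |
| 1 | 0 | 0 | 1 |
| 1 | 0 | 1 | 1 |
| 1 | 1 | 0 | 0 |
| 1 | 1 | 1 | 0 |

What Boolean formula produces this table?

φ(a1, a2, a3) = ¬((((¬a1 ∧ a2) ∧ a3) ∨ ((a1 ∧ a2) ∧ ¬a3)) ∨ ((a1 ∧ a2) ∧ a3))

There are just 3 zero rows: (0,1,1), (1,1,0), (1,1,1). Their minterms are ¬a1·a2·a3, a1·a2·¬a3, a1·a2·a3; the OR of those covers precisely the 0-outputs, and negating it yields φ.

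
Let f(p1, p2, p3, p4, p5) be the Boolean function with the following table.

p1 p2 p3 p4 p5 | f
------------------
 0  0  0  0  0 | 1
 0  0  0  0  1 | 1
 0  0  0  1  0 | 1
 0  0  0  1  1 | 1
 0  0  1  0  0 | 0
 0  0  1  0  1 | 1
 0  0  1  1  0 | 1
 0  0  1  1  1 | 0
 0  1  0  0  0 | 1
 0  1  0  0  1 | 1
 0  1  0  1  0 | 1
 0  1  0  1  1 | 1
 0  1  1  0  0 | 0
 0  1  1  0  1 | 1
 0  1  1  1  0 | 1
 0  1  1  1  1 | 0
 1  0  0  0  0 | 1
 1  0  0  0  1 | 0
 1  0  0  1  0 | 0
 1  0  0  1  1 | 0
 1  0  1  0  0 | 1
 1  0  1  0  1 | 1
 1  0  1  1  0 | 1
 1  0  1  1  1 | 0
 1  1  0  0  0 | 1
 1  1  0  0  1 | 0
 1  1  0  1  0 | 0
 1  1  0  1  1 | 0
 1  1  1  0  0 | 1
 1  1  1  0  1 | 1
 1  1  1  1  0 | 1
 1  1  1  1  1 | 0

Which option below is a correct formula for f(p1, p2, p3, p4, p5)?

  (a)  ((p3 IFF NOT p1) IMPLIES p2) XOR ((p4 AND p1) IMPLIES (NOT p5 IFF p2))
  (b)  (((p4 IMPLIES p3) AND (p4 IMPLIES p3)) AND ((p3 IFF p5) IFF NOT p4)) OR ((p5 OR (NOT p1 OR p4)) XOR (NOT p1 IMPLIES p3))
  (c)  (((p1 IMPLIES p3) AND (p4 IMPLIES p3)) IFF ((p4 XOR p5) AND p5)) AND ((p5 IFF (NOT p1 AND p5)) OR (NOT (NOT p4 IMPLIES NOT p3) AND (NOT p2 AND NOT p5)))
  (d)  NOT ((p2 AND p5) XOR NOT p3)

b

(a): at (0,0,0,0,0) it gives 0, but f = 1 — eliminated.
(c): at (0,0,0,0,0) it gives 0, but f = 1 — eliminated.
(d): at (0,0,0,0,0) it gives 0, but f = 1 — eliminated.
Only (b) survives; checking it on all 32 rows confirms it matches f.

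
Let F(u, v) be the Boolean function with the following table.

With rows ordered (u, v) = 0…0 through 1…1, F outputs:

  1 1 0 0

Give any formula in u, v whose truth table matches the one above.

F(u, v) = not u

The output is the negation of u.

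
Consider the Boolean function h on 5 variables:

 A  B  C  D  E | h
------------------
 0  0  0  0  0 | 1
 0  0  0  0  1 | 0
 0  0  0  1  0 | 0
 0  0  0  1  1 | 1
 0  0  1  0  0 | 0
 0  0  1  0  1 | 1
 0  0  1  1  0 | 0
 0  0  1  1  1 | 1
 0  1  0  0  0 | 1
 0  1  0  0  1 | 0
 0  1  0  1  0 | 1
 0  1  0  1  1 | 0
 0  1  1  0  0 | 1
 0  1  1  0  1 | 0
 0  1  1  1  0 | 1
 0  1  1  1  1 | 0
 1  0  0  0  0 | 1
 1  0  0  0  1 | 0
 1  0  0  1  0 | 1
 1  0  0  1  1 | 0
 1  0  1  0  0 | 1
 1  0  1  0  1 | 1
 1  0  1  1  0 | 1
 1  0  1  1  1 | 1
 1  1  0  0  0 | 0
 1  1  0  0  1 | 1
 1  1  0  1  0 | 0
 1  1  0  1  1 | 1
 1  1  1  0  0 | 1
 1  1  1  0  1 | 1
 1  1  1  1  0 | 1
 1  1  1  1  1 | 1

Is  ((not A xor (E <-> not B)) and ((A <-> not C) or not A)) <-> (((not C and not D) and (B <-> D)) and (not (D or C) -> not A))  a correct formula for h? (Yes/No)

Check the formula against h row by row:
  A=0, B=0, C=0, D=0, E=0: formula gives 1, h = 1 ✓
  A=0, B=0, C=0, D=0, E=1: formula gives 0, h = 0 ✓
  A=0, B=0, C=0, D=1, E=0: formula gives 0, h = 0 ✓
  A=0, B=0, C=0, D=1, E=1: formula gives 1, h = 1 ✓
  … (the remaining 28 rows also agree.)
All 32 rows match — the expression computes h exactly.

Yes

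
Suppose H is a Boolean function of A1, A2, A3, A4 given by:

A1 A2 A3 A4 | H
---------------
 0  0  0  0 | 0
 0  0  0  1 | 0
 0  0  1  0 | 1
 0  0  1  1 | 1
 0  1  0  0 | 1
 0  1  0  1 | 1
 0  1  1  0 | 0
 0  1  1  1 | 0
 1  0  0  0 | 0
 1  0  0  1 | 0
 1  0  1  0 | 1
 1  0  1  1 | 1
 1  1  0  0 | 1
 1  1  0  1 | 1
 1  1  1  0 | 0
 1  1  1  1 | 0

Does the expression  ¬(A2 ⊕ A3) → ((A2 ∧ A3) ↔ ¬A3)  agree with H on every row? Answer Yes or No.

Check the formula against H row by row:
  A1=0, A2=0, A3=0, A4=0: formula gives 0, H = 0 ✓
  A1=0, A2=0, A3=0, A4=1: formula gives 0, H = 0 ✓
  A1=0, A2=0, A3=1, A4=0: formula gives 1, H = 1 ✓
  A1=0, A2=0, A3=1, A4=1: formula gives 1, H = 1 ✓
  …and likewise for the remaining 12 rows.
Every row agrees, so the formula is equivalent.

Yes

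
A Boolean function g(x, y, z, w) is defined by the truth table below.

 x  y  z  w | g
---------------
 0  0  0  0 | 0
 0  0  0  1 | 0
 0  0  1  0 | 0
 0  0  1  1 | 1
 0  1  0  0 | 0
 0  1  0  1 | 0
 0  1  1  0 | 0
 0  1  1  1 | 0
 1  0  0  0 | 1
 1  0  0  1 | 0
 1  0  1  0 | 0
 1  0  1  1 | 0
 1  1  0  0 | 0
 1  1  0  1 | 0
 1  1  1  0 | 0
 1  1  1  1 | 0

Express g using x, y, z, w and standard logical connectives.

g(x, y, z, w) = (((not x and not y) and z) and w) or (((x and not y) and not z) and not w)

The 1-rows are (0,0,1,1), (1,0,0,0). Each contributes one minterm — ¬x·¬y·z·w; x·¬y·¬z·¬w — and their disjunction is a sum-of-products form of g.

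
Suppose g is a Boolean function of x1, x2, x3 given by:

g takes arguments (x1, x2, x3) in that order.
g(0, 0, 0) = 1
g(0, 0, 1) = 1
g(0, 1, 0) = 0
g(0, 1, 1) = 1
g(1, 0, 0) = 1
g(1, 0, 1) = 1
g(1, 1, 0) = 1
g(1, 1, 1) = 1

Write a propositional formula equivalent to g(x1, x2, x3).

g is 0 on exactly one input, (0,1,0), whose minterm is ¬x1·x2·¬x3. So g is the negation of that single conjunction.

g(x1, x2, x3) = not ((not x1 and x2) and not x3)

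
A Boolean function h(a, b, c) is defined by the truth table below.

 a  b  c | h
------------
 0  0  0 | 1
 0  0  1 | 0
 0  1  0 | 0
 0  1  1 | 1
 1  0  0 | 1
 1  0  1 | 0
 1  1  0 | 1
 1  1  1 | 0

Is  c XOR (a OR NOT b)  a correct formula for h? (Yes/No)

Yes

Test each input against both h and the formula:
  a=0, b=0, c=0: formula gives 1, h = 1 ✓
  a=0, b=0, c=1: formula gives 0, h = 0 ✓
  a=0, b=1, c=0: formula gives 0, h = 0 ✓
  a=0, b=1, c=1: formula gives 1, h = 1 ✓
  a=1, b=0, c=0: formula gives 1, h = 1 ✓
  … (the remaining 3 rows also agree.)
All 8 rows match — the expression computes h exactly.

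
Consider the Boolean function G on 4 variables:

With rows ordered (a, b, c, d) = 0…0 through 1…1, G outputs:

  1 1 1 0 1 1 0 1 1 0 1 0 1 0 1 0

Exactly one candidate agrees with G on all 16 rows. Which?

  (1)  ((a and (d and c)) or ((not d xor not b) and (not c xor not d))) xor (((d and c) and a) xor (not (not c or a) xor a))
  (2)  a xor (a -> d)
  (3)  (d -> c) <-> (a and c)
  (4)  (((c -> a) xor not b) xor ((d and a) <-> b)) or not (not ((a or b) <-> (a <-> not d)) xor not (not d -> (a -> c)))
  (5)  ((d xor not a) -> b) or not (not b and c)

4

(1) fails at (0,0,0,0): the formula yields 0, G is 1.
(2) fails at (0,0,1,1): the formula yields 1, G is 0.
(3) fails at (0,0,0,0): the formula yields 0, G is 1.
(5) fails at (0,0,1,0): the formula yields 0, G is 1.
That leaves (4). Evaluating it on every row reproduces the table of G exactly.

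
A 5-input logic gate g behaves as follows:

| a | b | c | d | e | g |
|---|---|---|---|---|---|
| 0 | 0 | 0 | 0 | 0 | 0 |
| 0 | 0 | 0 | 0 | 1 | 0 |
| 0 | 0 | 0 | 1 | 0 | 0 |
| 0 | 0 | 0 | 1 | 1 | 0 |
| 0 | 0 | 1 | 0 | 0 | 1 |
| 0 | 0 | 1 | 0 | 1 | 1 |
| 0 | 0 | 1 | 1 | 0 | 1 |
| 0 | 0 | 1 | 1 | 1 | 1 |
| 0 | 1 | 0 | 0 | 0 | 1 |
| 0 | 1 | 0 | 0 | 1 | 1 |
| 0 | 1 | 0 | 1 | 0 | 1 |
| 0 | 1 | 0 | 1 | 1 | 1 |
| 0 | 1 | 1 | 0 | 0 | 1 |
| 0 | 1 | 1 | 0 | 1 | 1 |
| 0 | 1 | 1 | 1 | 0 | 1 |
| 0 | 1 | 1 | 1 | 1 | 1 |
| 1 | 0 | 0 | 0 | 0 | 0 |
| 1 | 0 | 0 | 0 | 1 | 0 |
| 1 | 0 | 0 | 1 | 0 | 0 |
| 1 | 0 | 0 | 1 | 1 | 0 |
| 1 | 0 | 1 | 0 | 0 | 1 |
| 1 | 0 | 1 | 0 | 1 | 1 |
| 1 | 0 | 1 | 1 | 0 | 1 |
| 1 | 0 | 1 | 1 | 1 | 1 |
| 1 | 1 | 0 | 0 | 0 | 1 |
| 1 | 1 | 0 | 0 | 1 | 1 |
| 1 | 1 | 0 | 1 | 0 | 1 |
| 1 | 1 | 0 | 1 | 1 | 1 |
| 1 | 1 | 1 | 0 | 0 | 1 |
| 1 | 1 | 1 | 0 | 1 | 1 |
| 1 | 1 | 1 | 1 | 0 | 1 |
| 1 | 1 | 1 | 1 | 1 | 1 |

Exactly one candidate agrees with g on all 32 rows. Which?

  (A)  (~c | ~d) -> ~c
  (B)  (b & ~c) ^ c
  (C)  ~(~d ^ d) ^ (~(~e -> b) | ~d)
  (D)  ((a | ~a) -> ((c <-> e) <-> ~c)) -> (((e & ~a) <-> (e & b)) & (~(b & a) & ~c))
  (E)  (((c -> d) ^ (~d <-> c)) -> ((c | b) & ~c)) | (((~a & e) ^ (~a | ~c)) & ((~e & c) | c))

B

(A) disagrees with g on (0,0,0,0,0) (formula → 1, table → 0); rule it out.
(C) disagrees with g on (0,0,0,0,0) (formula → 1, table → 0); rule it out.
(D) disagrees with g on (0,0,0,0,0) (formula → 1, table → 0); rule it out.
(E) disagrees with g on (0,0,0,1,0) (formula → 1, table → 0); rule it out.
(B) is the remaining candidate, and it agrees with g on all 32 inputs.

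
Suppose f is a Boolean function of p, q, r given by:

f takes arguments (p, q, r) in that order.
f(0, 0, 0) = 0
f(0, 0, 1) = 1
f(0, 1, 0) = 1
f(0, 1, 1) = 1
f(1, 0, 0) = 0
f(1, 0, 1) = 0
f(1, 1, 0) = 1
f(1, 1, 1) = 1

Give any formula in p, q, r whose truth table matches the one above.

f(p, q, r) = ¬((((¬p ∧ ¬q) ∧ ¬r) ∨ ((p ∧ ¬q) ∧ ¬r)) ∨ ((p ∧ ¬q) ∧ r))

f is 0 on only 3 rows — (0,0,0), (1,0,0), (1,0,1). Writing each as a minterm (¬p·¬q·¬r, p·¬q·¬r, p·¬q·r) and OR-ing them characterizes exactly where f=0, so f is the negation of that disjunction.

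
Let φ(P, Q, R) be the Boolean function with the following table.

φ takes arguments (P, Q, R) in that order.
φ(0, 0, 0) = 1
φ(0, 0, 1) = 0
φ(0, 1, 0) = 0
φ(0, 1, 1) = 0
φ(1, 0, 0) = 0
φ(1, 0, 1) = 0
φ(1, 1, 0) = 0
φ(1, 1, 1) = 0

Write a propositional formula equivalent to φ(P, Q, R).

φ(P, Q, R) = ((P + Q) + R)'

The output is 1 only when every input is 0 — NOR of all inputs.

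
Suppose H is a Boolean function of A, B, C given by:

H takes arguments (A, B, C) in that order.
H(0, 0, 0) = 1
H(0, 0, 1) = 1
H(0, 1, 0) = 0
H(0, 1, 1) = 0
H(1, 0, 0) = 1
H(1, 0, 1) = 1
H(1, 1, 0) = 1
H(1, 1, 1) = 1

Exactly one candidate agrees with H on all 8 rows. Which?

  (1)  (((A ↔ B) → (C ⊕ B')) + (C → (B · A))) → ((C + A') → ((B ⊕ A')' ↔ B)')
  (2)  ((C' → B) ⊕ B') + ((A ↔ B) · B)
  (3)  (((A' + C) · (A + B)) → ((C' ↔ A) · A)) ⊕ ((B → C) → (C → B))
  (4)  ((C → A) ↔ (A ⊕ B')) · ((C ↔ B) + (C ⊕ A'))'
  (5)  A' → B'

(1) disagrees with H on (0,0,0) (formula → 0, table → 1); rule it out.
(2) disagrees with H on (0,0,1) (formula → 0, table → 1); rule it out.
(3) disagrees with H on (0,0,0) (formula → 0, table → 1); rule it out.
(4) disagrees with H on (0,0,0) (formula → 0, table → 1); rule it out.
Only (5) survives; checking it on all 8 rows confirms it matches H.

5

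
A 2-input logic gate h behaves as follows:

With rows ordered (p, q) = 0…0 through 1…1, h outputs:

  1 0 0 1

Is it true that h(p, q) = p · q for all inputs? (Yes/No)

No

Evaluate p · q on each row and compare to h:
  p=0, q=0: formula gives 0, but h = 1 ✗
Since they disagree at (0,0), the expression is not a correct formula for h.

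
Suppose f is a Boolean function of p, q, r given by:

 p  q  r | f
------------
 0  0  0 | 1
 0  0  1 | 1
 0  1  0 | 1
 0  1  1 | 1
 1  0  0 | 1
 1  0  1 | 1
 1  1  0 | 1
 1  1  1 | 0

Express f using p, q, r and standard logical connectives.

f(p, q, r) = ¬((p ∧ q) ∧ r)

The output is 0 only when every input is 1 — NAND of all inputs.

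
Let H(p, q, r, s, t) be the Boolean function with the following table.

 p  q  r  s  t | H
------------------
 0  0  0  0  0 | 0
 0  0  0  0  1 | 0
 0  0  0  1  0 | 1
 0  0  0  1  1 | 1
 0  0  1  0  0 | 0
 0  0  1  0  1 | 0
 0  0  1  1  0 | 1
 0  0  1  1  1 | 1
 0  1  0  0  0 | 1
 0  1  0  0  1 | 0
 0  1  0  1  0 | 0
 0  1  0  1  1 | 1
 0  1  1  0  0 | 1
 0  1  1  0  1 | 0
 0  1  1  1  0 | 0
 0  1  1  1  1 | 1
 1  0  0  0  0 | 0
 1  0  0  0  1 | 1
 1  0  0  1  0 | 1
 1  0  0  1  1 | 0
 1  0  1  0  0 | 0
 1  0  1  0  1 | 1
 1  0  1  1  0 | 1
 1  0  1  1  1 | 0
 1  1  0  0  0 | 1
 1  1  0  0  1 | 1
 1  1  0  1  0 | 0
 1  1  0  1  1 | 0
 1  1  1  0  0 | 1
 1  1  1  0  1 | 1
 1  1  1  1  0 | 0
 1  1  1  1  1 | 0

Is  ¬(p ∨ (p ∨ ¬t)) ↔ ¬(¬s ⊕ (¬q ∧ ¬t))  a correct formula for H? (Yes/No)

Test each input against both H and the formula:
  p=0, q=0, r=0, s=0, t=0: formula gives 0, H = 0 ✓
  p=0, q=0, r=0, s=0, t=1: formula gives 0, H = 0 ✓
  p=0, q=0, r=0, s=1, t=0: formula gives 1, H = 1 ✓
  p=0, q=0, r=0, s=1, t=1: formula gives 1, H = 1 ✓
  …and likewise for the remaining 28 rows.
No disagreement on any input; they are logically equivalent.

Yes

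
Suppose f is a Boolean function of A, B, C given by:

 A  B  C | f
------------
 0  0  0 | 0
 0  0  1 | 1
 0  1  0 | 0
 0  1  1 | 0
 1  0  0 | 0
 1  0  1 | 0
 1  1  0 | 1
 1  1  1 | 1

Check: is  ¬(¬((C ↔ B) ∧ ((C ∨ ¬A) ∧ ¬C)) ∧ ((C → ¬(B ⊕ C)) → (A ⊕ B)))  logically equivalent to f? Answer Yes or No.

No

Check the formula against f row by row:
  A=0, B=0, C=0: formula gives 1, but f = 0 ✗
Since they disagree at (0,0,0), the expression is not a correct formula for f.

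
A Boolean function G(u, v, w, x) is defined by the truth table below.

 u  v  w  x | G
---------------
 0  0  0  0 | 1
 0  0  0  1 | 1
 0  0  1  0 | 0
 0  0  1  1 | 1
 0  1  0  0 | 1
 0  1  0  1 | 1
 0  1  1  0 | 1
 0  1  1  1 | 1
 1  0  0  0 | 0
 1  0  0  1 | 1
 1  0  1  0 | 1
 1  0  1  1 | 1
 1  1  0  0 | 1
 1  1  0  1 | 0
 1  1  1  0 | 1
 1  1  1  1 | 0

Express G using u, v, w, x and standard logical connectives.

G is 0 on only 4 rows — (0,0,1,0), (1,0,0,0), (1,1,0,1), (1,1,1,1). Writing each as a minterm (¬u·¬v·w·¬x, u·¬v·¬w·¬x, u·v·¬w·x, u·v·w·x) and OR-ing them characterizes exactly where G=0, so G is the negation of that disjunction.

G(u, v, w, x) = ~((((((~u & ~v) & w) & ~x) | (((u & ~v) & ~w) & ~x)) | (((u & v) & ~w) & x)) | (((u & v) & w) & x))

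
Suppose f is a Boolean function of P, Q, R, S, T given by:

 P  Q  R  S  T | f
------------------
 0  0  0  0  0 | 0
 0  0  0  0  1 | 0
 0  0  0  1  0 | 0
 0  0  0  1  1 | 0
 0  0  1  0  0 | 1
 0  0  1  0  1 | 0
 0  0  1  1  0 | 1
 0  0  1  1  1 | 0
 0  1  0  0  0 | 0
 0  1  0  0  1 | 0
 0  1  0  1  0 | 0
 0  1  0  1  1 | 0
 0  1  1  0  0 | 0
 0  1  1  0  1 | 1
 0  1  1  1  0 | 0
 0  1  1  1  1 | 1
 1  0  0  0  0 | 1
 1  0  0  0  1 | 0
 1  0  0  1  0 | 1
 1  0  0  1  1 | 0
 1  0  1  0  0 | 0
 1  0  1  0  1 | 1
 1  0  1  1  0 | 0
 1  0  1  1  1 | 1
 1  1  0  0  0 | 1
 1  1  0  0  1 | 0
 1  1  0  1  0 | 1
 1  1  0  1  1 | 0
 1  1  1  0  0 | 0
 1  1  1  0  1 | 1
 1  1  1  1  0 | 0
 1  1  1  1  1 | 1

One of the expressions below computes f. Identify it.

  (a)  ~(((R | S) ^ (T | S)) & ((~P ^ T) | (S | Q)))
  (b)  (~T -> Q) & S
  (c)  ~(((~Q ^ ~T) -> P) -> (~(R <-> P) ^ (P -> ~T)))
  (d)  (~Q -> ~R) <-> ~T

(a): at (0,0,0,0,0) it gives 1, but f = 0 — eliminated.
(b): at (0,0,0,1,1) it gives 1, but f = 0 — eliminated.
(d): at (0,0,0,0,0) it gives 1, but f = 0 — eliminated.
(c) is the remaining candidate, and it agrees with f on all 32 inputs.

c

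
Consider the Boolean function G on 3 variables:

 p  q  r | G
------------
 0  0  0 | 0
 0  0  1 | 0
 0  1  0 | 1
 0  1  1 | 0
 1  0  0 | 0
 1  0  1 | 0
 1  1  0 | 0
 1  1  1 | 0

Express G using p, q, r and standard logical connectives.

G is 1 on exactly one input, (0,1,0), whose minterm is ¬p·q·¬r. So G is just that conjunction.

G(p, q, r) = (NOT p AND q) AND NOT r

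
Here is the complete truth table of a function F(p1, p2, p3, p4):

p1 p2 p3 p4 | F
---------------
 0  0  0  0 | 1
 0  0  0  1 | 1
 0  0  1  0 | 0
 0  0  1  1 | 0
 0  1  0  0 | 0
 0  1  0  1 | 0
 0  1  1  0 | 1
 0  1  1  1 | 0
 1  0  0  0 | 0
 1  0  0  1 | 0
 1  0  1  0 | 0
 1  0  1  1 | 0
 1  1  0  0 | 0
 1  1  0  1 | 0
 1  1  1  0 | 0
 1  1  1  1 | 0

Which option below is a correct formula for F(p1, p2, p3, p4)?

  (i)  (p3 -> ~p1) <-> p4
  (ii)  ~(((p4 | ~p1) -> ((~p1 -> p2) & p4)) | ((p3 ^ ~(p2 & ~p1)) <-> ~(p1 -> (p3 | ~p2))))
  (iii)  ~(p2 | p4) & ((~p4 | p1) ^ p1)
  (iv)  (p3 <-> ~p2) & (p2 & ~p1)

ii

(i) disagrees with F on (0,0,0,0) (formula → 0, table → 1); rule it out.
(iii) disagrees with F on (0,0,0,1) (formula → 0, table → 1); rule it out.
(iv) disagrees with F on (0,0,0,0) (formula → 0, table → 1); rule it out.
(ii) is the remaining candidate, and it agrees with F on all 16 inputs.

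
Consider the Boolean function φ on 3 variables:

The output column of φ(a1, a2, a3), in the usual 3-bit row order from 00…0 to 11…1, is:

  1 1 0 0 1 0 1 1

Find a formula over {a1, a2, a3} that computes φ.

φ(a1, a2, a3) = ¬((((¬a1 ∧ a2) ∧ ¬a3) ∨ ((¬a1 ∧ a2) ∧ a3)) ∨ ((a1 ∧ ¬a2) ∧ a3))

The 0-rows are (0,1,0), (0,1,1), (1,0,1). Take each as a conjunction (¬a1·a2·¬a3, ¬a1·a2·a3, a1·¬a2·a3), form their disjunction, and complement — that gives a formula that is 1 everywhere φ is.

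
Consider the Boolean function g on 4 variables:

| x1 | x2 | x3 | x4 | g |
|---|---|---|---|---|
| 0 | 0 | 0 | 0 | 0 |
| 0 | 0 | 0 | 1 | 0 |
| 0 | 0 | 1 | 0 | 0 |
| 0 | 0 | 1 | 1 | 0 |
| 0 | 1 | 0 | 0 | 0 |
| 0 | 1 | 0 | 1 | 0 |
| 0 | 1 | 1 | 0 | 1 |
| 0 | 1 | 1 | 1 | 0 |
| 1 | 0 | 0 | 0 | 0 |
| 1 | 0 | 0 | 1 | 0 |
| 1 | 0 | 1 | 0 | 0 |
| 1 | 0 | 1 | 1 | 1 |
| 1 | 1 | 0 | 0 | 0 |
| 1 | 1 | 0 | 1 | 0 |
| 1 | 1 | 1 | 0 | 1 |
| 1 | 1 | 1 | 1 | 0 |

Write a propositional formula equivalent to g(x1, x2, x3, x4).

g=1 on 3 inputs: (0,1,1,0), (1,0,1,1), (1,1,1,0). Reading each as a conjunction of literals (¬x1·x2·x3·¬x4, x1·¬x2·x3·x4, x1·x2·x3·¬x4) and taking the OR gives the canonical DNF.

g(x1, x2, x3, x4) = ((((~x1 & x2) & x3) & ~x4) | (((x1 & ~x2) & x3) & x4)) | (((x1 & x2) & x3) & ~x4)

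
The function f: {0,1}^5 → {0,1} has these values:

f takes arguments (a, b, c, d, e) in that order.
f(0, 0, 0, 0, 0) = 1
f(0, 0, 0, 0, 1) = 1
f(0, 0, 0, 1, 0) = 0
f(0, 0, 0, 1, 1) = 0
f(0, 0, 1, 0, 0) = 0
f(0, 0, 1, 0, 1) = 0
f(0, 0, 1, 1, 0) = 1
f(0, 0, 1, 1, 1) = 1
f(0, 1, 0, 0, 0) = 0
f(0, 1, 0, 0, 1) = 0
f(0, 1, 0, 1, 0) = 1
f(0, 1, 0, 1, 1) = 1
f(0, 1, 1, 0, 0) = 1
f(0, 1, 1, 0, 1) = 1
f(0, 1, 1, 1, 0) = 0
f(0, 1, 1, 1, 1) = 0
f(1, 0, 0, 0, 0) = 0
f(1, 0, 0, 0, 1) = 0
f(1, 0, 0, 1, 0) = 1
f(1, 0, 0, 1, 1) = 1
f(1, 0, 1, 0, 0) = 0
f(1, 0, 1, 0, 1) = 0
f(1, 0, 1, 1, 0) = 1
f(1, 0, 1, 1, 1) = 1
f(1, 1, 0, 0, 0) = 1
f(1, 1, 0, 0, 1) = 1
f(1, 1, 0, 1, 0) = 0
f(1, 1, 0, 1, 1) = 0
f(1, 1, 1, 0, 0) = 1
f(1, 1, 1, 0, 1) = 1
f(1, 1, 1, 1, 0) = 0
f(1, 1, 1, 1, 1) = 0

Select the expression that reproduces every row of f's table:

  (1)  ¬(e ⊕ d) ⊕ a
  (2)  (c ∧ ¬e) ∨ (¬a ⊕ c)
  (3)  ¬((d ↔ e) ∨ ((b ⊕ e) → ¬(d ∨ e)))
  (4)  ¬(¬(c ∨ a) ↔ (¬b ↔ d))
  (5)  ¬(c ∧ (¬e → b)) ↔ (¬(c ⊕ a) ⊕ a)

(1) fails at (0,0,0,0,1): the formula yields 0, f is 1.
(2) fails at (0,0,0,1,0): the formula yields 1, f is 0.
(3) fails at (0,0,0,0,0): the formula yields 0, f is 1.
(5) fails at (0,0,0,1,0): the formula yields 1, f is 0.
That leaves (4). Evaluating it on every row reproduces the table of f exactly.

4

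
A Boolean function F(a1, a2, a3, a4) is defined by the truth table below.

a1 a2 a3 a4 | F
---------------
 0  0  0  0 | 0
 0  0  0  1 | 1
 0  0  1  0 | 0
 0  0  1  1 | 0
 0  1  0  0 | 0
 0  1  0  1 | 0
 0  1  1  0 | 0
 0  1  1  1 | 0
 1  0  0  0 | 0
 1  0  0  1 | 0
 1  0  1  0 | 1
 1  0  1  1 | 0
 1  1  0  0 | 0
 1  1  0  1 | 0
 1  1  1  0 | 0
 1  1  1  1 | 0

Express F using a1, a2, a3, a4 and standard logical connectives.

F(a1, a2, a3, a4) = (((a1' · a2') · a3') · a4) + (((a1 · a2') · a3) · a4')

The 1-rows are (0,0,0,1), (1,0,1,0). Each contributes one minterm — ¬a1·¬a2·¬a3·a4; a1·¬a2·a3·¬a4 — and their disjunction is a sum-of-products form of F.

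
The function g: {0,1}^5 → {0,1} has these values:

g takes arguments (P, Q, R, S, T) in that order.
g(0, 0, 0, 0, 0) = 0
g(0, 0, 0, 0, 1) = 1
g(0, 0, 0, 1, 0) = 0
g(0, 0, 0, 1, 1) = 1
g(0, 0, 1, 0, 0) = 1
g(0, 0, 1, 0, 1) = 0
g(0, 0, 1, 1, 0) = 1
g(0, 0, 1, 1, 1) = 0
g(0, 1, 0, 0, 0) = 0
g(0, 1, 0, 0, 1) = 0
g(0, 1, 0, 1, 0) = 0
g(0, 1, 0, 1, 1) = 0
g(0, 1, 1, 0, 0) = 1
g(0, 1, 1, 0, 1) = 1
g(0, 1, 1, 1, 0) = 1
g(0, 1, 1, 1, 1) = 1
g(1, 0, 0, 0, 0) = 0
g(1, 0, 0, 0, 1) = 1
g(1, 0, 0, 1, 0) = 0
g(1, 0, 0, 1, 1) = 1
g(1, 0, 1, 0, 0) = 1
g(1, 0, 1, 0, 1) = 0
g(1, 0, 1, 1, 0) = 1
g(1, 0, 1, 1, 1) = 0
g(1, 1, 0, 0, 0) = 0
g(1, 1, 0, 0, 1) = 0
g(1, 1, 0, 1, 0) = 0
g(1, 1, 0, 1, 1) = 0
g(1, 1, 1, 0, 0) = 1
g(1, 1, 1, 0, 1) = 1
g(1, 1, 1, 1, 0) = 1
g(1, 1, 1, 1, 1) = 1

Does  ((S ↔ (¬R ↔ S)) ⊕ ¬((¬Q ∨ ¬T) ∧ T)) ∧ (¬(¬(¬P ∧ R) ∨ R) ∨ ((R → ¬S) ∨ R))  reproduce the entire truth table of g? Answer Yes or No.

Check the formula against g row by row:
  P=0, Q=0, R=0, S=0, T=0: formula gives 0, g = 0 ✓
  P=0, Q=0, R=0, S=0, T=1: formula gives 1, g = 1 ✓
  P=0, Q=0, R=0, S=1, T=0: formula gives 0, g = 0 ✓
  P=0, Q=0, R=0, S=1, T=1: formula gives 1, g = 1 ✓
  …and likewise for the remaining 28 rows.
No disagreement on any input; they are logically equivalent.

Yes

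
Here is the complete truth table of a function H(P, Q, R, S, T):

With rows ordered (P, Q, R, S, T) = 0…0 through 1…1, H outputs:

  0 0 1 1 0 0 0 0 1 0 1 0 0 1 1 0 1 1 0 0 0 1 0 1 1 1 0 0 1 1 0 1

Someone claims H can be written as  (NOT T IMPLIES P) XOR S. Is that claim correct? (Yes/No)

No

Test each input against both H and the formula:
  P=0, Q=0, R=0, S=0, T=0: formula gives 0, H = 0 ✓
  P=0, Q=0, R=0, S=0, T=1: formula gives 1, but H = 0 ✗
Since they disagree at (0,0,0,0,1), the expression is not a correct formula for H.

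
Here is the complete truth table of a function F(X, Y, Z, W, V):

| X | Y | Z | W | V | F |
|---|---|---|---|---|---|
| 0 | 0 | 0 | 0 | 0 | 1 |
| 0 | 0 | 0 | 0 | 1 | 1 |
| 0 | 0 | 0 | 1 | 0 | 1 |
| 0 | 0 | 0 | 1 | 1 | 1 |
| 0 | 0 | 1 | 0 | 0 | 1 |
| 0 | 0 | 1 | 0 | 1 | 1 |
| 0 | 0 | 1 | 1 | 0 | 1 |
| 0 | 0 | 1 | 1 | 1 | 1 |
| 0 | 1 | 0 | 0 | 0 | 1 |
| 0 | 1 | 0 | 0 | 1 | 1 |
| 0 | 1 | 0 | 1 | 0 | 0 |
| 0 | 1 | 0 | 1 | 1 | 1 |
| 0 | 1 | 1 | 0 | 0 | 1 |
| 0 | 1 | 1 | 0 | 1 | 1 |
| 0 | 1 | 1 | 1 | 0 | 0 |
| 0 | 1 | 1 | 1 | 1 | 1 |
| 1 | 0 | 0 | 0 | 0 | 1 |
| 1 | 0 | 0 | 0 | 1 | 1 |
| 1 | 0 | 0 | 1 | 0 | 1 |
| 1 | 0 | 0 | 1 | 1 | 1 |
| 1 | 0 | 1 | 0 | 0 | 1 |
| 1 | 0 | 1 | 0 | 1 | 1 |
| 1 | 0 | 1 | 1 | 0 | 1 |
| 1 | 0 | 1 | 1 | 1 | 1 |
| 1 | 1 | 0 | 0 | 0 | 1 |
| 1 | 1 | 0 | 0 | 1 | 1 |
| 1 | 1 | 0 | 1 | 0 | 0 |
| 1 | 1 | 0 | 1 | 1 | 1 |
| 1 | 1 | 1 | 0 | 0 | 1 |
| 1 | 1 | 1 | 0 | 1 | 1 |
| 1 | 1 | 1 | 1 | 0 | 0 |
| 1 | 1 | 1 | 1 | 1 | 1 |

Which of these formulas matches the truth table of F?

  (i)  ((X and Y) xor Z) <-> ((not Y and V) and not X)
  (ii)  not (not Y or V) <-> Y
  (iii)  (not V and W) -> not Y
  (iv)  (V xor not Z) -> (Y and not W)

iii

(i) disagrees with F on (0,0,0,0,1) (formula → 0, table → 1); rule it out.
(ii) disagrees with F on (0,1,0,0,1) (formula → 0, table → 1); rule it out.
(iv) disagrees with F on (0,0,0,0,0) (formula → 0, table → 1); rule it out.
Only (iii) survives; checking it on all 32 rows confirms it matches F.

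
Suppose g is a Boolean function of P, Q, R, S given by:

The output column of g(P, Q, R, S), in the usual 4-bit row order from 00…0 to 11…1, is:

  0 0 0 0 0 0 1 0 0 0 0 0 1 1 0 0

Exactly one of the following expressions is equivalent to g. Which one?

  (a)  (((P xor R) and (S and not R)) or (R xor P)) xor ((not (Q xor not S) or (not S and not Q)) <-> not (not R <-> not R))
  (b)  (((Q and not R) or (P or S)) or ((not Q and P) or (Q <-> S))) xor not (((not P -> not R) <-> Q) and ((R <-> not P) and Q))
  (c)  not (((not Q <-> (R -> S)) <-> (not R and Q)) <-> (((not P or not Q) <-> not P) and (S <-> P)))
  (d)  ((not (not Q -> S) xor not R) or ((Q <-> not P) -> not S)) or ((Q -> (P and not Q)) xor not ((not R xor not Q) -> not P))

b

(a) fails at (0,0,1,0): the formula yields 1, g is 0.
(c) fails at (0,0,0,0): the formula yields 1, g is 0.
(d) fails at (0,0,0,0): the formula yields 1, g is 0.
That leaves (b). Evaluating it on every row reproduces the table of g exactly.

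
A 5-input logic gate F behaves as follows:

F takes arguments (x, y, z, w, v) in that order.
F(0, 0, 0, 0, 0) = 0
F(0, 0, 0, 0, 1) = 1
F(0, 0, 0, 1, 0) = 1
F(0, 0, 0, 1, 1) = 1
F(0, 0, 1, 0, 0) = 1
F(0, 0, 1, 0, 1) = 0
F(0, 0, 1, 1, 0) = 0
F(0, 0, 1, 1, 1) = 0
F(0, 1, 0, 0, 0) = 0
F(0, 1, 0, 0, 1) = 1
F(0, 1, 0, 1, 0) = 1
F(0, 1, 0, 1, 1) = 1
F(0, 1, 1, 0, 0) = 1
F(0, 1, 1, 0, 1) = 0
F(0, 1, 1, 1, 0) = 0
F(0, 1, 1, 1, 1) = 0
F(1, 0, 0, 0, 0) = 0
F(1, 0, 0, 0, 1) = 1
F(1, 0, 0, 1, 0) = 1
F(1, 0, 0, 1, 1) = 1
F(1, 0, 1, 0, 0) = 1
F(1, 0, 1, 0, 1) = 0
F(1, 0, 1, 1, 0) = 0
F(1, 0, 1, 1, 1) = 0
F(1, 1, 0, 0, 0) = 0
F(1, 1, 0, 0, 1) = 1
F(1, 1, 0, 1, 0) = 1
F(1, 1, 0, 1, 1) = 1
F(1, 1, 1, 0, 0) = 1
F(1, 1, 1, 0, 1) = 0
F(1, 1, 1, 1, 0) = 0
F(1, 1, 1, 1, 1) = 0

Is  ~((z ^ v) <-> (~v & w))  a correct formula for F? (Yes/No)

Yes

Check the formula against F row by row:
  x=0, y=0, z=0, w=0, v=0: formula gives 0, F = 0 ✓
  x=0, y=0, z=0, w=0, v=1: formula gives 1, F = 1 ✓
  x=0, y=0, z=0, w=1, v=0: formula gives 1, F = 1 ✓
  x=0, y=0, z=0, w=1, v=1: formula gives 1, F = 1 ✓
  …and likewise for the remaining 28 rows.
All 32 rows match — the expression computes F exactly.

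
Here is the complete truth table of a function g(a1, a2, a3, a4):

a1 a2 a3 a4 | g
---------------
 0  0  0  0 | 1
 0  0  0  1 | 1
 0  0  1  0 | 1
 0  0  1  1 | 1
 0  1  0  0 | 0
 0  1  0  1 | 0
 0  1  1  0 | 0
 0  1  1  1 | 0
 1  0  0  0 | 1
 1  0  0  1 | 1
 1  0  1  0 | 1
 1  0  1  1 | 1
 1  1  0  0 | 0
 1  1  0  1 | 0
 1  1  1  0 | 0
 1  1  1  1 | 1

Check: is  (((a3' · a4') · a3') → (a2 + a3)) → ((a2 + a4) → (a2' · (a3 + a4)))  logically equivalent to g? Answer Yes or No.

Test each input against both g and the formula:
  a1=0, a2=0, a3=0, a4=0: formula gives 1, g = 1 ✓
  a1=0, a2=0, a3=0, a4=1: formula gives 1, g = 1 ✓
  a1=0, a2=0, a3=1, a4=0: formula gives 1, g = 1 ✓
  a1=0, a2=0, a3=1, a4=1: formula gives 1, g = 1 ✓
  …
  a1=1, a2=1, a3=1, a4=1: formula gives 0, but g = 1 ✗
Since they disagree at (1,1,1,1), the expression is not a correct formula for g.

No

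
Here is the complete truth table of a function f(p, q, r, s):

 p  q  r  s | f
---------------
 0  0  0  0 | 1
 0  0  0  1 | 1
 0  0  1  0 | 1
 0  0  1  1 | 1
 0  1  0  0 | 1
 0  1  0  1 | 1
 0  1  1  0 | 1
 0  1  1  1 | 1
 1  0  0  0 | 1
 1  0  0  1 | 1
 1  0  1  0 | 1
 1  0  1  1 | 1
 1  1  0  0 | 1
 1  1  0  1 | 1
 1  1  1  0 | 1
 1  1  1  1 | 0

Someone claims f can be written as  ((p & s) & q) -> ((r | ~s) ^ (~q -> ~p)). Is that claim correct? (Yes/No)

Evaluate ((p & s) & q) -> ((r | ~s) ^ (~q -> ~p)) on each row and compare to f:
  p=0, q=0, r=0, s=0: formula gives 1, f = 1 ✓
  p=0, q=0, r=0, s=1: formula gives 1, f = 1 ✓
  p=0, q=0, r=1, s=0: formula gives 1, f = 1 ✓
  p=0, q=0, r=1, s=1: formula gives 1, f = 1 ✓
  …and likewise for the remaining 12 rows.
All 16 rows match — the expression computes f exactly.

Yes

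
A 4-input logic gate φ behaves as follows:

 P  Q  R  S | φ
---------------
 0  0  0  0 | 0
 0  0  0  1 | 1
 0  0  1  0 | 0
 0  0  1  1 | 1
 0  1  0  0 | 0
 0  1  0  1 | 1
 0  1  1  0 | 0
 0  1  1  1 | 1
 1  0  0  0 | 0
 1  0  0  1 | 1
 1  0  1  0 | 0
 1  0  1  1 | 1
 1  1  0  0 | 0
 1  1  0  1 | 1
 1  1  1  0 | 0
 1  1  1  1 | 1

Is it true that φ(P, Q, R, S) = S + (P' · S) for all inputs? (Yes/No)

Yes

Test each input against both φ and the formula:
  P=0, Q=0, R=0, S=0: formula gives 0, φ = 0 ✓
  P=0, Q=0, R=0, S=1: formula gives 1, φ = 1 ✓
  P=0, Q=0, R=1, S=0: formula gives 0, φ = 0 ✓
  P=0, Q=0, R=1, S=1: formula gives 1, φ = 1 ✓
  …and likewise for the remaining 12 rows.
Every row agrees, so the formula is equivalent.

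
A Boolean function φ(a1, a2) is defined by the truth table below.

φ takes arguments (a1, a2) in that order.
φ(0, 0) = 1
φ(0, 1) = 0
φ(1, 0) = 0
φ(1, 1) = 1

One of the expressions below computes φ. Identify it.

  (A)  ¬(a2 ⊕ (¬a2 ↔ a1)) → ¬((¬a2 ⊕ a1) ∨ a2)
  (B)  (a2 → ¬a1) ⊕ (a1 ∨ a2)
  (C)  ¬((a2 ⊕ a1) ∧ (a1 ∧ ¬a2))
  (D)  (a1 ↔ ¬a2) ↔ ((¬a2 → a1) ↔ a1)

(A): at (0,0) it gives 0, but φ = 1 — eliminated.
(C): at (0,1) it gives 1, but φ = 0 — eliminated.
(D): at (0,0) it gives 0, but φ = 1 — eliminated.
Only (B) survives; checking it on all 4 rows confirms it matches φ.

B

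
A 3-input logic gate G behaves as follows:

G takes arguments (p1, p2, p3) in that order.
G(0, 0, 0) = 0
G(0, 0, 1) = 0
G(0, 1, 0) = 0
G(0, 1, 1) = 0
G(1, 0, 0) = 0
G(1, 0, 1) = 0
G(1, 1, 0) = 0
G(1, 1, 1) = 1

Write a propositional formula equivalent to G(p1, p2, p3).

G(p1, p2, p3) = (p1 · p2) · p3

The output is 1 only when every input is 1 — the AND of all inputs.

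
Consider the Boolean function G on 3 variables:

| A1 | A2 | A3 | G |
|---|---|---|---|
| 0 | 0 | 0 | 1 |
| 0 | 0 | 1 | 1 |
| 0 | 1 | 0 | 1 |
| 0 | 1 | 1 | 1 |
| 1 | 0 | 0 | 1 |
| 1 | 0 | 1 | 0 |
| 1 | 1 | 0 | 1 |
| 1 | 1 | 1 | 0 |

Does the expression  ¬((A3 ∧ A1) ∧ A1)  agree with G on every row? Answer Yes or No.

Check the formula against G row by row:
  A1=0, A2=0, A3=0: formula gives 1, G = 1 ✓
  A1=0, A2=0, A3=1: formula gives 1, G = 1 ✓
  A1=0, A2=1, A3=0: formula gives 1, G = 1 ✓
  A1=0, A2=1, A3=1: formula gives 1, G = 1 ✓
  A1=1, A2=0, A3=0: formula gives 1, G = 1 ✓
  …and likewise for the remaining 3 rows.
No disagreement on any input; they are logically equivalent.

Yes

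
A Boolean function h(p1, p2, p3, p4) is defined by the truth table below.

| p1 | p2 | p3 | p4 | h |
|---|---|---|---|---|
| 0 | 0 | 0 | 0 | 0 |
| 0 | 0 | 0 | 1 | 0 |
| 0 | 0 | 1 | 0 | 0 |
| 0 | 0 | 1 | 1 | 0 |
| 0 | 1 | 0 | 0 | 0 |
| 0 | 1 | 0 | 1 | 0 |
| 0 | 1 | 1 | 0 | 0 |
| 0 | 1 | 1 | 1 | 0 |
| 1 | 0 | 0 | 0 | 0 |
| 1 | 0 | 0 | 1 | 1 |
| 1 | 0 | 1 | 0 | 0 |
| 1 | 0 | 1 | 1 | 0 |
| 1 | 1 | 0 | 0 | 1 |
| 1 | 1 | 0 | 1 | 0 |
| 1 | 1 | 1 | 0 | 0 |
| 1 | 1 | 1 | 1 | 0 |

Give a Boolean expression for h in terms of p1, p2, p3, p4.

h(p1, p2, p3, p4) = (((p1 & ~p2) & ~p3) & p4) | (((p1 & p2) & ~p3) & ~p4)

The 1-rows are (1,0,0,1), (1,1,0,0). Each contributes one minterm — p1·¬p2·¬p3·p4; p1·p2·¬p3·¬p4 — and their disjunction is a sum-of-products form of h.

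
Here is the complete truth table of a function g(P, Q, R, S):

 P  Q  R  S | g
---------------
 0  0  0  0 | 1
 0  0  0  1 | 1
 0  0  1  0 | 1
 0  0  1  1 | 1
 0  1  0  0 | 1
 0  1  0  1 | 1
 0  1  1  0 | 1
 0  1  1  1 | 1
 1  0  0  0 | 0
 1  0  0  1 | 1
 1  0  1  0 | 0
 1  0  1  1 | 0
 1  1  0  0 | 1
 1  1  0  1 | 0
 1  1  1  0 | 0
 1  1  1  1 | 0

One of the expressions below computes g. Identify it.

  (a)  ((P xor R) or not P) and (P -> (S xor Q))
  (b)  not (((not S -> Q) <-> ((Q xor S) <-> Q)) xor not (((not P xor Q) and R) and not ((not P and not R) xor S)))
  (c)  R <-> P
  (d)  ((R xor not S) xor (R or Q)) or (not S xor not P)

a

(b) disagrees with g on (0,0,0,0) (formula → 0, table → 1); rule it out.
(c) disagrees with g on (0,0,1,0) (formula → 0, table → 1); rule it out.
(d) disagrees with g on (0,1,0,0) (formula → 0, table → 1); rule it out.
Only (a) survives; checking it on all 16 rows confirms it matches g.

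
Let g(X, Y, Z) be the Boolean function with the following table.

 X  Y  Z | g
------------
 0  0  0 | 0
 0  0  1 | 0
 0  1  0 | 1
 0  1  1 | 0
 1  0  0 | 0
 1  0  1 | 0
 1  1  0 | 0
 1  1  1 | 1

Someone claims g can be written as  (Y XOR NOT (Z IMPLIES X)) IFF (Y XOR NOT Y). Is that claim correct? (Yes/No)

Test each input against both g and the formula:
  X=0, Y=0, Z=0: formula gives 0, g = 0 ✓
  X=0, Y=0, Z=1: formula gives 1, but g = 0 ✗
Since they disagree at (0,0,1), the expression is not a correct formula for g.

No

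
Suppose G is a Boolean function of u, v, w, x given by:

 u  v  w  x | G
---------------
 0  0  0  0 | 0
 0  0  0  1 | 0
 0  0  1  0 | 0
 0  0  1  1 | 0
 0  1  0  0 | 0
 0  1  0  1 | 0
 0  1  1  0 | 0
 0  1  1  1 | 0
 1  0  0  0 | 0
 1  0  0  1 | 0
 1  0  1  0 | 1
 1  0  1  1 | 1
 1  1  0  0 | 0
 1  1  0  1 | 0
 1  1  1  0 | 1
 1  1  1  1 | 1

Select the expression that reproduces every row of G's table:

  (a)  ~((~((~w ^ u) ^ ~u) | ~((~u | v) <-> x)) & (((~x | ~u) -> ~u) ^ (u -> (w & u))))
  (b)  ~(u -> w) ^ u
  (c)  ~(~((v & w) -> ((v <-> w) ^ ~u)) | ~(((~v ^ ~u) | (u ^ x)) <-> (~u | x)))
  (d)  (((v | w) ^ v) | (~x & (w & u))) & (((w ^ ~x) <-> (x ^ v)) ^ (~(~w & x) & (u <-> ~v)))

(a): at (0,0,0,0) it gives 1, but G = 0 — eliminated.
(c): at (0,0,0,1) it gives 1, but G = 0 — eliminated.
(d): at (0,0,1,0) it gives 1, but G = 0 — eliminated.
Only (b) survives; checking it on all 16 rows confirms it matches G.

b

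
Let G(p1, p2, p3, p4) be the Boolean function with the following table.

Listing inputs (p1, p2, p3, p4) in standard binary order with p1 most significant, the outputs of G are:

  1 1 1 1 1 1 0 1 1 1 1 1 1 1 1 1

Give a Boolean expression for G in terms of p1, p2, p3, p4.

Only row (0,1,1,0) gives 0. So G is 1 everywhere except there — the complement of the minterm ¬p1·p2·p3·¬p4.

G(p1, p2, p3, p4) = not (((not p1 and p2) and p3) and not p4)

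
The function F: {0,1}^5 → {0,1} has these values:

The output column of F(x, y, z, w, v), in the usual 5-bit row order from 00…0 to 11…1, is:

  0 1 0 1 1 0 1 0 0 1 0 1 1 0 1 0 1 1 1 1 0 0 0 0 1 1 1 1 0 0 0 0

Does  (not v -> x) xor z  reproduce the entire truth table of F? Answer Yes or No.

Check the formula against F row by row:
  x=0, y=0, z=0, w=0, v=0: formula gives 0, F = 0 ✓
  x=0, y=0, z=0, w=0, v=1: formula gives 1, F = 1 ✓
  x=0, y=0, z=0, w=1, v=0: formula gives 0, F = 0 ✓
  x=0, y=0, z=0, w=1, v=1: formula gives 1, F = 1 ✓
  …and likewise for the remaining 28 rows.
Every row agrees, so the formula is equivalent.

Yes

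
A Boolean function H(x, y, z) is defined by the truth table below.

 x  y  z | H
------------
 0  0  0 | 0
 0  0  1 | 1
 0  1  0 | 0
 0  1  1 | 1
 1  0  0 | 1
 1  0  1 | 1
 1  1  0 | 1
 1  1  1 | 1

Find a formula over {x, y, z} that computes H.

H(x, y, z) = (((x' · y') · z') + ((x' · y) · z'))'

The 0-rows are (0,0,0), (0,1,0). Take each as a conjunction (¬x·¬y·¬z, ¬x·y·¬z), form their disjunction, and complement — that gives a formula that is 1 everywhere H is.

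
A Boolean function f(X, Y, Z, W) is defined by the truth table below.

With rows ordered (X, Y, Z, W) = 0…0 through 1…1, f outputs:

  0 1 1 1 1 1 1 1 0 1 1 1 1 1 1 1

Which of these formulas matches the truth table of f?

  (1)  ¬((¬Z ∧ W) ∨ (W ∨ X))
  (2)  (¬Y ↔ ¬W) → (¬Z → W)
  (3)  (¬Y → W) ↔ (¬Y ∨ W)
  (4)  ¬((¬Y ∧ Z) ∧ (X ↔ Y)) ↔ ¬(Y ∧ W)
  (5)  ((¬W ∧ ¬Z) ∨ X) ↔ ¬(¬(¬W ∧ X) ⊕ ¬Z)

(1) fails at (0,0,0,0): the formula yields 1, f is 0.
(3) fails at (0,0,1,0): the formula yields 0, f is 1.
(4) fails at (0,0,0,0): the formula yields 1, f is 0.
(5) fails at (0,0,0,0): the formula yields 1, f is 0.
(2) is the remaining candidate, and it agrees with f on all 16 inputs.

2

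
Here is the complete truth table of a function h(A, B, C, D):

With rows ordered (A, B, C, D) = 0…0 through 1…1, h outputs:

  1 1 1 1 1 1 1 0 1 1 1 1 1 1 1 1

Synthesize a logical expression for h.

h(A, B, C, D) = (((A' · B) · C) · D)'

h is 0 on exactly one input, (0,1,1,1), whose minterm is ¬A·B·C·D. So h is the negation of that single conjunction.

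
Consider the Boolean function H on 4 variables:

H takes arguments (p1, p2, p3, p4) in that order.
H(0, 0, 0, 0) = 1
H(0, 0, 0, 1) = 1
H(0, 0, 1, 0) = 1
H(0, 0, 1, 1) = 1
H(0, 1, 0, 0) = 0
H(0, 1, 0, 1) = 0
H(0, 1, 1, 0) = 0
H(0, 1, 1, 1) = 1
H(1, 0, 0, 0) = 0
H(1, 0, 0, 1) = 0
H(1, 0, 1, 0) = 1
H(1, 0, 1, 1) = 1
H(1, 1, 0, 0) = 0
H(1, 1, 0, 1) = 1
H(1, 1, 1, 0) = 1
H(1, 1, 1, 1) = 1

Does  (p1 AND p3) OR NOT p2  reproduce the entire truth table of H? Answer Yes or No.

Check the formula against H row by row:
  p1=0, p2=0, p3=0, p4=0: formula gives 1, H = 1 ✓
  p1=0, p2=0, p3=0, p4=1: formula gives 1, H = 1 ✓
  p1=0, p2=0, p3=1, p4=0: formula gives 1, H = 1 ✓
  p1=0, p2=0, p3=1, p4=1: formula gives 1, H = 1 ✓
  …
  p1=0, p2=1, p3=1, p4=1: formula gives 0, but H = 1 ✗
Since they disagree at (0,1,1,1), the expression is not a correct formula for H.

No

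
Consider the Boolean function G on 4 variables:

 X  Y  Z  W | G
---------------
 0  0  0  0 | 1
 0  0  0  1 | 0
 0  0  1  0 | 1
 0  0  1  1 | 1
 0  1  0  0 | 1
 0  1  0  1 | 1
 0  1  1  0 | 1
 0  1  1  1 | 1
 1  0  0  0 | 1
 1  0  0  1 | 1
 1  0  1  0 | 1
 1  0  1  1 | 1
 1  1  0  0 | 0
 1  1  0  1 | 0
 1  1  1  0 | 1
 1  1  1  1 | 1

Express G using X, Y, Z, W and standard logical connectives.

G is 0 on only 3 rows — (0,0,0,1), (1,1,0,0), (1,1,0,1). Writing each as a minterm (¬X·¬Y·¬Z·W, X·Y·¬Z·¬W, X·Y·¬Z·W) and OR-ing them characterizes exactly where G=0, so G is the negation of that disjunction.

G(X, Y, Z, W) = ~(((((~X & ~Y) & ~Z) & W) | (((X & Y) & ~Z) & ~W)) | (((X & Y) & ~Z) & W))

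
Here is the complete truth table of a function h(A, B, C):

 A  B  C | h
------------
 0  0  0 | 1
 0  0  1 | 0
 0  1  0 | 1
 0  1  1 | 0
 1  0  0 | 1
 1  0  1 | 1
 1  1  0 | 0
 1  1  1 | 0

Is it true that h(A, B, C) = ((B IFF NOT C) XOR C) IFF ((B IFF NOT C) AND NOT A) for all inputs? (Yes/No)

Yes

Check the formula against h row by row:
  A=0, B=0, C=0: formula gives 1, h = 1 ✓
  A=0, B=0, C=1: formula gives 0, h = 0 ✓
  A=0, B=1, C=0: formula gives 1, h = 1 ✓
  A=0, B=1, C=1: formula gives 0, h = 0 ✓
  A=1, B=0, C=0: formula gives 1, h = 1 ✓
  …and likewise for the remaining 3 rows.
No disagreement on any input; they are logically equivalent.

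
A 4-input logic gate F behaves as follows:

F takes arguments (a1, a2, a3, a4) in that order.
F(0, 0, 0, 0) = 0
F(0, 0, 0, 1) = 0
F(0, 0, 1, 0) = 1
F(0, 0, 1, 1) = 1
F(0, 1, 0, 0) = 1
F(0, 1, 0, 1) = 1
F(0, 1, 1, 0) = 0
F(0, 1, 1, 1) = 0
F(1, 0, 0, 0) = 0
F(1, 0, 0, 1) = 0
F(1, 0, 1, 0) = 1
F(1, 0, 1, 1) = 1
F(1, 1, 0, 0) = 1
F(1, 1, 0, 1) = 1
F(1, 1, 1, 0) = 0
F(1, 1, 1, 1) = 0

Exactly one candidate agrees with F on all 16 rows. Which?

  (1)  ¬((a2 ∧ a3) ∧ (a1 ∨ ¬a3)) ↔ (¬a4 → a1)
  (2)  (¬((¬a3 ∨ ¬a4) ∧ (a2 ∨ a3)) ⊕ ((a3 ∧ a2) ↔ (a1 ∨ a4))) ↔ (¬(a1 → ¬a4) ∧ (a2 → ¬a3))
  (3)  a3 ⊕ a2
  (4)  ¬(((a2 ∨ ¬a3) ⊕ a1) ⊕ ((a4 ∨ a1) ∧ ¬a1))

3

(1) fails at (0,0,0,1): the formula yields 1, F is 0.
(2) fails at (0,0,0,0): the formula yields 1, F is 0.
(4) fails at (0,0,0,1): the formula yields 1, F is 0.
That leaves (3). Evaluating it on every row reproduces the table of F exactly.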